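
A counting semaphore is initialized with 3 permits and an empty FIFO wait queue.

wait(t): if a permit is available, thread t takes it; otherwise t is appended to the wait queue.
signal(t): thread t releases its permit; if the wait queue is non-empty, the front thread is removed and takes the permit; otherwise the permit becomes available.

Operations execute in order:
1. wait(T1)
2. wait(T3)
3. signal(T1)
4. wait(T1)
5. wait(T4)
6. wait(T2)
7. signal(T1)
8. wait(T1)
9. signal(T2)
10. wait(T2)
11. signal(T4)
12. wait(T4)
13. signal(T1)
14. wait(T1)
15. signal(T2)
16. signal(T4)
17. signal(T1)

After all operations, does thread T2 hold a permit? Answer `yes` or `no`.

Answer: no

Derivation:
Step 1: wait(T1) -> count=2 queue=[] holders={T1}
Step 2: wait(T3) -> count=1 queue=[] holders={T1,T3}
Step 3: signal(T1) -> count=2 queue=[] holders={T3}
Step 4: wait(T1) -> count=1 queue=[] holders={T1,T3}
Step 5: wait(T4) -> count=0 queue=[] holders={T1,T3,T4}
Step 6: wait(T2) -> count=0 queue=[T2] holders={T1,T3,T4}
Step 7: signal(T1) -> count=0 queue=[] holders={T2,T3,T4}
Step 8: wait(T1) -> count=0 queue=[T1] holders={T2,T3,T4}
Step 9: signal(T2) -> count=0 queue=[] holders={T1,T3,T4}
Step 10: wait(T2) -> count=0 queue=[T2] holders={T1,T3,T4}
Step 11: signal(T4) -> count=0 queue=[] holders={T1,T2,T3}
Step 12: wait(T4) -> count=0 queue=[T4] holders={T1,T2,T3}
Step 13: signal(T1) -> count=0 queue=[] holders={T2,T3,T4}
Step 14: wait(T1) -> count=0 queue=[T1] holders={T2,T3,T4}
Step 15: signal(T2) -> count=0 queue=[] holders={T1,T3,T4}
Step 16: signal(T4) -> count=1 queue=[] holders={T1,T3}
Step 17: signal(T1) -> count=2 queue=[] holders={T3}
Final holders: {T3} -> T2 not in holders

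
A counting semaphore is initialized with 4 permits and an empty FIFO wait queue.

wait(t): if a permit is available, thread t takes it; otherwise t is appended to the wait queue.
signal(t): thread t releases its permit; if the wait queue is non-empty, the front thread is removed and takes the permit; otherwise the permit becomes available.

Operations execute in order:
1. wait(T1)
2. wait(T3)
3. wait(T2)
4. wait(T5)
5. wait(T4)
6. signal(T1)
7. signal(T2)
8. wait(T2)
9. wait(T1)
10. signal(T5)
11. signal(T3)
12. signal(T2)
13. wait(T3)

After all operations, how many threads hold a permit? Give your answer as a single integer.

Answer: 3

Derivation:
Step 1: wait(T1) -> count=3 queue=[] holders={T1}
Step 2: wait(T3) -> count=2 queue=[] holders={T1,T3}
Step 3: wait(T2) -> count=1 queue=[] holders={T1,T2,T3}
Step 4: wait(T5) -> count=0 queue=[] holders={T1,T2,T3,T5}
Step 5: wait(T4) -> count=0 queue=[T4] holders={T1,T2,T3,T5}
Step 6: signal(T1) -> count=0 queue=[] holders={T2,T3,T4,T5}
Step 7: signal(T2) -> count=1 queue=[] holders={T3,T4,T5}
Step 8: wait(T2) -> count=0 queue=[] holders={T2,T3,T4,T5}
Step 9: wait(T1) -> count=0 queue=[T1] holders={T2,T3,T4,T5}
Step 10: signal(T5) -> count=0 queue=[] holders={T1,T2,T3,T4}
Step 11: signal(T3) -> count=1 queue=[] holders={T1,T2,T4}
Step 12: signal(T2) -> count=2 queue=[] holders={T1,T4}
Step 13: wait(T3) -> count=1 queue=[] holders={T1,T3,T4}
Final holders: {T1,T3,T4} -> 3 thread(s)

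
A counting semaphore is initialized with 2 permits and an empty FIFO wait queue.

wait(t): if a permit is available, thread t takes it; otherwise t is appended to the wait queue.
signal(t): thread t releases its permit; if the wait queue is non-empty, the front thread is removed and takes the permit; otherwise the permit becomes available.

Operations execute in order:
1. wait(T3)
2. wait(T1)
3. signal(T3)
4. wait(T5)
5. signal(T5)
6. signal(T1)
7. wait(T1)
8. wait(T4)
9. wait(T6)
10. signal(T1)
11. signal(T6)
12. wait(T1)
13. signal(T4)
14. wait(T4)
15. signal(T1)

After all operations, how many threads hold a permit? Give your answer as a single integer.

Answer: 1

Derivation:
Step 1: wait(T3) -> count=1 queue=[] holders={T3}
Step 2: wait(T1) -> count=0 queue=[] holders={T1,T3}
Step 3: signal(T3) -> count=1 queue=[] holders={T1}
Step 4: wait(T5) -> count=0 queue=[] holders={T1,T5}
Step 5: signal(T5) -> count=1 queue=[] holders={T1}
Step 6: signal(T1) -> count=2 queue=[] holders={none}
Step 7: wait(T1) -> count=1 queue=[] holders={T1}
Step 8: wait(T4) -> count=0 queue=[] holders={T1,T4}
Step 9: wait(T6) -> count=0 queue=[T6] holders={T1,T4}
Step 10: signal(T1) -> count=0 queue=[] holders={T4,T6}
Step 11: signal(T6) -> count=1 queue=[] holders={T4}
Step 12: wait(T1) -> count=0 queue=[] holders={T1,T4}
Step 13: signal(T4) -> count=1 queue=[] holders={T1}
Step 14: wait(T4) -> count=0 queue=[] holders={T1,T4}
Step 15: signal(T1) -> count=1 queue=[] holders={T4}
Final holders: {T4} -> 1 thread(s)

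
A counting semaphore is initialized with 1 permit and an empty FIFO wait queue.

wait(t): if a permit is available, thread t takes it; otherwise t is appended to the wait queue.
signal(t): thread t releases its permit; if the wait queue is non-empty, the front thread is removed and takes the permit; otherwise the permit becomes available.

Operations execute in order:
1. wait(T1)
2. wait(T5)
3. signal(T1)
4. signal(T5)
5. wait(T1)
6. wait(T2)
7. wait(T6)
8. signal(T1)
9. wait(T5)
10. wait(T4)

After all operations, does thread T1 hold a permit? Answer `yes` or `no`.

Answer: no

Derivation:
Step 1: wait(T1) -> count=0 queue=[] holders={T1}
Step 2: wait(T5) -> count=0 queue=[T5] holders={T1}
Step 3: signal(T1) -> count=0 queue=[] holders={T5}
Step 4: signal(T5) -> count=1 queue=[] holders={none}
Step 5: wait(T1) -> count=0 queue=[] holders={T1}
Step 6: wait(T2) -> count=0 queue=[T2] holders={T1}
Step 7: wait(T6) -> count=0 queue=[T2,T6] holders={T1}
Step 8: signal(T1) -> count=0 queue=[T6] holders={T2}
Step 9: wait(T5) -> count=0 queue=[T6,T5] holders={T2}
Step 10: wait(T4) -> count=0 queue=[T6,T5,T4] holders={T2}
Final holders: {T2} -> T1 not in holders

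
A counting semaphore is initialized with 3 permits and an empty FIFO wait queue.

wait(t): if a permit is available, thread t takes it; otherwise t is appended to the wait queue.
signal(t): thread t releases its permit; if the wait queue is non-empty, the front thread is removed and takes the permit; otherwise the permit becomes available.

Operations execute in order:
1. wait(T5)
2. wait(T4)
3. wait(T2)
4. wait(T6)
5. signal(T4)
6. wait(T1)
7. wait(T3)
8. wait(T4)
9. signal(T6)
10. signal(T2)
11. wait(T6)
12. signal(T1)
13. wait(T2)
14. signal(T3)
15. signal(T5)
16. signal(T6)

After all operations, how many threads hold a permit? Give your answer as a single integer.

Step 1: wait(T5) -> count=2 queue=[] holders={T5}
Step 2: wait(T4) -> count=1 queue=[] holders={T4,T5}
Step 3: wait(T2) -> count=0 queue=[] holders={T2,T4,T5}
Step 4: wait(T6) -> count=0 queue=[T6] holders={T2,T4,T5}
Step 5: signal(T4) -> count=0 queue=[] holders={T2,T5,T6}
Step 6: wait(T1) -> count=0 queue=[T1] holders={T2,T5,T6}
Step 7: wait(T3) -> count=0 queue=[T1,T3] holders={T2,T5,T6}
Step 8: wait(T4) -> count=0 queue=[T1,T3,T4] holders={T2,T5,T6}
Step 9: signal(T6) -> count=0 queue=[T3,T4] holders={T1,T2,T5}
Step 10: signal(T2) -> count=0 queue=[T4] holders={T1,T3,T5}
Step 11: wait(T6) -> count=0 queue=[T4,T6] holders={T1,T3,T5}
Step 12: signal(T1) -> count=0 queue=[T6] holders={T3,T4,T5}
Step 13: wait(T2) -> count=0 queue=[T6,T2] holders={T3,T4,T5}
Step 14: signal(T3) -> count=0 queue=[T2] holders={T4,T5,T6}
Step 15: signal(T5) -> count=0 queue=[] holders={T2,T4,T6}
Step 16: signal(T6) -> count=1 queue=[] holders={T2,T4}
Final holders: {T2,T4} -> 2 thread(s)

Answer: 2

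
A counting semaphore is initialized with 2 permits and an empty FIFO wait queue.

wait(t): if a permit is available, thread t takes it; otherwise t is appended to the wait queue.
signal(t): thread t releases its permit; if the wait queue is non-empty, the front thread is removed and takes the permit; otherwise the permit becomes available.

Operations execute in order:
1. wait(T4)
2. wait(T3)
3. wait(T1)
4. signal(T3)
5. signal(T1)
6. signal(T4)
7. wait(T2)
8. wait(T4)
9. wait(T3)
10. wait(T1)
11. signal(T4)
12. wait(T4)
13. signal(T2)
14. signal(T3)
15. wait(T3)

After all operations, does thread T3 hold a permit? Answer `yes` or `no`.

Answer: no

Derivation:
Step 1: wait(T4) -> count=1 queue=[] holders={T4}
Step 2: wait(T3) -> count=0 queue=[] holders={T3,T4}
Step 3: wait(T1) -> count=0 queue=[T1] holders={T3,T4}
Step 4: signal(T3) -> count=0 queue=[] holders={T1,T4}
Step 5: signal(T1) -> count=1 queue=[] holders={T4}
Step 6: signal(T4) -> count=2 queue=[] holders={none}
Step 7: wait(T2) -> count=1 queue=[] holders={T2}
Step 8: wait(T4) -> count=0 queue=[] holders={T2,T4}
Step 9: wait(T3) -> count=0 queue=[T3] holders={T2,T4}
Step 10: wait(T1) -> count=0 queue=[T3,T1] holders={T2,T4}
Step 11: signal(T4) -> count=0 queue=[T1] holders={T2,T3}
Step 12: wait(T4) -> count=0 queue=[T1,T4] holders={T2,T3}
Step 13: signal(T2) -> count=0 queue=[T4] holders={T1,T3}
Step 14: signal(T3) -> count=0 queue=[] holders={T1,T4}
Step 15: wait(T3) -> count=0 queue=[T3] holders={T1,T4}
Final holders: {T1,T4} -> T3 not in holders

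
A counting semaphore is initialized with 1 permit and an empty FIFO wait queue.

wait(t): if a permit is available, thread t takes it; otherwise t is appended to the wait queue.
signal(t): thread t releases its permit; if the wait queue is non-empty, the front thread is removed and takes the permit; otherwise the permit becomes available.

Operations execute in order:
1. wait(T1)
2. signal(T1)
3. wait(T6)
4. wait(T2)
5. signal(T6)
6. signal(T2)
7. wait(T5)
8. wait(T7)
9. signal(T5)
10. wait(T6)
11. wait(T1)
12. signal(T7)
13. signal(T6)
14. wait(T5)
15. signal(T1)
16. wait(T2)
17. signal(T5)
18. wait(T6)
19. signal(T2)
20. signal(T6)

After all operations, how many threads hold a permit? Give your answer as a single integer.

Answer: 0

Derivation:
Step 1: wait(T1) -> count=0 queue=[] holders={T1}
Step 2: signal(T1) -> count=1 queue=[] holders={none}
Step 3: wait(T6) -> count=0 queue=[] holders={T6}
Step 4: wait(T2) -> count=0 queue=[T2] holders={T6}
Step 5: signal(T6) -> count=0 queue=[] holders={T2}
Step 6: signal(T2) -> count=1 queue=[] holders={none}
Step 7: wait(T5) -> count=0 queue=[] holders={T5}
Step 8: wait(T7) -> count=0 queue=[T7] holders={T5}
Step 9: signal(T5) -> count=0 queue=[] holders={T7}
Step 10: wait(T6) -> count=0 queue=[T6] holders={T7}
Step 11: wait(T1) -> count=0 queue=[T6,T1] holders={T7}
Step 12: signal(T7) -> count=0 queue=[T1] holders={T6}
Step 13: signal(T6) -> count=0 queue=[] holders={T1}
Step 14: wait(T5) -> count=0 queue=[T5] holders={T1}
Step 15: signal(T1) -> count=0 queue=[] holders={T5}
Step 16: wait(T2) -> count=0 queue=[T2] holders={T5}
Step 17: signal(T5) -> count=0 queue=[] holders={T2}
Step 18: wait(T6) -> count=0 queue=[T6] holders={T2}
Step 19: signal(T2) -> count=0 queue=[] holders={T6}
Step 20: signal(T6) -> count=1 queue=[] holders={none}
Final holders: {none} -> 0 thread(s)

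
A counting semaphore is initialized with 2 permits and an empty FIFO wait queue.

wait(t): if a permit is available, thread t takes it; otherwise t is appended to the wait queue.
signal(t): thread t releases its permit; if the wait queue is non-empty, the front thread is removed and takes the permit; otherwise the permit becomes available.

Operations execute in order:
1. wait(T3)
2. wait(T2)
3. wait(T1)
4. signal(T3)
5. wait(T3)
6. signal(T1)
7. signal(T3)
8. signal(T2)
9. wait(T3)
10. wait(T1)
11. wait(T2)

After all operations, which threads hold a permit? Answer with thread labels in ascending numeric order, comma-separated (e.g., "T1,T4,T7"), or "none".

Step 1: wait(T3) -> count=1 queue=[] holders={T3}
Step 2: wait(T2) -> count=0 queue=[] holders={T2,T3}
Step 3: wait(T1) -> count=0 queue=[T1] holders={T2,T3}
Step 4: signal(T3) -> count=0 queue=[] holders={T1,T2}
Step 5: wait(T3) -> count=0 queue=[T3] holders={T1,T2}
Step 6: signal(T1) -> count=0 queue=[] holders={T2,T3}
Step 7: signal(T3) -> count=1 queue=[] holders={T2}
Step 8: signal(T2) -> count=2 queue=[] holders={none}
Step 9: wait(T3) -> count=1 queue=[] holders={T3}
Step 10: wait(T1) -> count=0 queue=[] holders={T1,T3}
Step 11: wait(T2) -> count=0 queue=[T2] holders={T1,T3}
Final holders: T1,T3

Answer: T1,T3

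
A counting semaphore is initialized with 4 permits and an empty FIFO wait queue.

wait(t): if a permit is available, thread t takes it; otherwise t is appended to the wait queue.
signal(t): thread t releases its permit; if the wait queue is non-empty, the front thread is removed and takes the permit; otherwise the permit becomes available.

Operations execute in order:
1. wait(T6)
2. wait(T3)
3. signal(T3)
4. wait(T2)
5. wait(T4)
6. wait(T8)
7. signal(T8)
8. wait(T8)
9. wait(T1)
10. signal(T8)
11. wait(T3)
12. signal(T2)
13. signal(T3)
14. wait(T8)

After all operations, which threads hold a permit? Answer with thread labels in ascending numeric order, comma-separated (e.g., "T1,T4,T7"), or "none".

Answer: T1,T4,T6,T8

Derivation:
Step 1: wait(T6) -> count=3 queue=[] holders={T6}
Step 2: wait(T3) -> count=2 queue=[] holders={T3,T6}
Step 3: signal(T3) -> count=3 queue=[] holders={T6}
Step 4: wait(T2) -> count=2 queue=[] holders={T2,T6}
Step 5: wait(T4) -> count=1 queue=[] holders={T2,T4,T6}
Step 6: wait(T8) -> count=0 queue=[] holders={T2,T4,T6,T8}
Step 7: signal(T8) -> count=1 queue=[] holders={T2,T4,T6}
Step 8: wait(T8) -> count=0 queue=[] holders={T2,T4,T6,T8}
Step 9: wait(T1) -> count=0 queue=[T1] holders={T2,T4,T6,T8}
Step 10: signal(T8) -> count=0 queue=[] holders={T1,T2,T4,T6}
Step 11: wait(T3) -> count=0 queue=[T3] holders={T1,T2,T4,T6}
Step 12: signal(T2) -> count=0 queue=[] holders={T1,T3,T4,T6}
Step 13: signal(T3) -> count=1 queue=[] holders={T1,T4,T6}
Step 14: wait(T8) -> count=0 queue=[] holders={T1,T4,T6,T8}
Final holders: T1,T4,T6,T8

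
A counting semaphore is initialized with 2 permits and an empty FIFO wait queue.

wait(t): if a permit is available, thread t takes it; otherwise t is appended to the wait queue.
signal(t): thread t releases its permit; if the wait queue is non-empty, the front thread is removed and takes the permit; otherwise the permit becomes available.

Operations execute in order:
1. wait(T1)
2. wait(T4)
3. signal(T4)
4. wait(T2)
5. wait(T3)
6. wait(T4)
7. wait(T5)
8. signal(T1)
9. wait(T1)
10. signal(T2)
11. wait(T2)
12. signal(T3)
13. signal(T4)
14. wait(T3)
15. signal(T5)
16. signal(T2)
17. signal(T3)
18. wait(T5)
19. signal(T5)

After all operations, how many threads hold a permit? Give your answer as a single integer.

Answer: 1

Derivation:
Step 1: wait(T1) -> count=1 queue=[] holders={T1}
Step 2: wait(T4) -> count=0 queue=[] holders={T1,T4}
Step 3: signal(T4) -> count=1 queue=[] holders={T1}
Step 4: wait(T2) -> count=0 queue=[] holders={T1,T2}
Step 5: wait(T3) -> count=0 queue=[T3] holders={T1,T2}
Step 6: wait(T4) -> count=0 queue=[T3,T4] holders={T1,T2}
Step 7: wait(T5) -> count=0 queue=[T3,T4,T5] holders={T1,T2}
Step 8: signal(T1) -> count=0 queue=[T4,T5] holders={T2,T3}
Step 9: wait(T1) -> count=0 queue=[T4,T5,T1] holders={T2,T3}
Step 10: signal(T2) -> count=0 queue=[T5,T1] holders={T3,T4}
Step 11: wait(T2) -> count=0 queue=[T5,T1,T2] holders={T3,T4}
Step 12: signal(T3) -> count=0 queue=[T1,T2] holders={T4,T5}
Step 13: signal(T4) -> count=0 queue=[T2] holders={T1,T5}
Step 14: wait(T3) -> count=0 queue=[T2,T3] holders={T1,T5}
Step 15: signal(T5) -> count=0 queue=[T3] holders={T1,T2}
Step 16: signal(T2) -> count=0 queue=[] holders={T1,T3}
Step 17: signal(T3) -> count=1 queue=[] holders={T1}
Step 18: wait(T5) -> count=0 queue=[] holders={T1,T5}
Step 19: signal(T5) -> count=1 queue=[] holders={T1}
Final holders: {T1} -> 1 thread(s)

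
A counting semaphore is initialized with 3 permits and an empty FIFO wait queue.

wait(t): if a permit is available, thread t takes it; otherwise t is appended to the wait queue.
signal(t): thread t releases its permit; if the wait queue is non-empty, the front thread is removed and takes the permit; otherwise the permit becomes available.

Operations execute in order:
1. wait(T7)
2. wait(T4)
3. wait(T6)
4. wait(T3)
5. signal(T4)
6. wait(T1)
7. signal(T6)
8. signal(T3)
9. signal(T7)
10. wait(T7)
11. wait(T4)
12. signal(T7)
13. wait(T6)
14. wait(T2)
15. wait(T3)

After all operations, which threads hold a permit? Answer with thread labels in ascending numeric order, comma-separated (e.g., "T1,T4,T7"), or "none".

Answer: T1,T4,T6

Derivation:
Step 1: wait(T7) -> count=2 queue=[] holders={T7}
Step 2: wait(T4) -> count=1 queue=[] holders={T4,T7}
Step 3: wait(T6) -> count=0 queue=[] holders={T4,T6,T7}
Step 4: wait(T3) -> count=0 queue=[T3] holders={T4,T6,T7}
Step 5: signal(T4) -> count=0 queue=[] holders={T3,T6,T7}
Step 6: wait(T1) -> count=0 queue=[T1] holders={T3,T6,T7}
Step 7: signal(T6) -> count=0 queue=[] holders={T1,T3,T7}
Step 8: signal(T3) -> count=1 queue=[] holders={T1,T7}
Step 9: signal(T7) -> count=2 queue=[] holders={T1}
Step 10: wait(T7) -> count=1 queue=[] holders={T1,T7}
Step 11: wait(T4) -> count=0 queue=[] holders={T1,T4,T7}
Step 12: signal(T7) -> count=1 queue=[] holders={T1,T4}
Step 13: wait(T6) -> count=0 queue=[] holders={T1,T4,T6}
Step 14: wait(T2) -> count=0 queue=[T2] holders={T1,T4,T6}
Step 15: wait(T3) -> count=0 queue=[T2,T3] holders={T1,T4,T6}
Final holders: T1,T4,T6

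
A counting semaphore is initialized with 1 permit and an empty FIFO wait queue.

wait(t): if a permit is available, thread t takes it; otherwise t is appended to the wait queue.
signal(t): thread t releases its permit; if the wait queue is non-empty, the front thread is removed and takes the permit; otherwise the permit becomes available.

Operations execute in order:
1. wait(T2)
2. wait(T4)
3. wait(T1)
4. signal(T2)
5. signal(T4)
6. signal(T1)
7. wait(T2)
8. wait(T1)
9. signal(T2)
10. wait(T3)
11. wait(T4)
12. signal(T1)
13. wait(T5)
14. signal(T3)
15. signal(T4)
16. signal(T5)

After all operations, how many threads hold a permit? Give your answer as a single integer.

Answer: 0

Derivation:
Step 1: wait(T2) -> count=0 queue=[] holders={T2}
Step 2: wait(T4) -> count=0 queue=[T4] holders={T2}
Step 3: wait(T1) -> count=0 queue=[T4,T1] holders={T2}
Step 4: signal(T2) -> count=0 queue=[T1] holders={T4}
Step 5: signal(T4) -> count=0 queue=[] holders={T1}
Step 6: signal(T1) -> count=1 queue=[] holders={none}
Step 7: wait(T2) -> count=0 queue=[] holders={T2}
Step 8: wait(T1) -> count=0 queue=[T1] holders={T2}
Step 9: signal(T2) -> count=0 queue=[] holders={T1}
Step 10: wait(T3) -> count=0 queue=[T3] holders={T1}
Step 11: wait(T4) -> count=0 queue=[T3,T4] holders={T1}
Step 12: signal(T1) -> count=0 queue=[T4] holders={T3}
Step 13: wait(T5) -> count=0 queue=[T4,T5] holders={T3}
Step 14: signal(T3) -> count=0 queue=[T5] holders={T4}
Step 15: signal(T4) -> count=0 queue=[] holders={T5}
Step 16: signal(T5) -> count=1 queue=[] holders={none}
Final holders: {none} -> 0 thread(s)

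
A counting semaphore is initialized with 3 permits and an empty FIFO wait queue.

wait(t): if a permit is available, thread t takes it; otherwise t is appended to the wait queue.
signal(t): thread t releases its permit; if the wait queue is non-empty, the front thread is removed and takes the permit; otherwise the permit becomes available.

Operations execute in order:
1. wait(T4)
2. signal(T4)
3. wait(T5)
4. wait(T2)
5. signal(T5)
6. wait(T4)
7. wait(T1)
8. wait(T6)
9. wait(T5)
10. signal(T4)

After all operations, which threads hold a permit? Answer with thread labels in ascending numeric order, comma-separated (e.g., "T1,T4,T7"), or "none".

Answer: T1,T2,T6

Derivation:
Step 1: wait(T4) -> count=2 queue=[] holders={T4}
Step 2: signal(T4) -> count=3 queue=[] holders={none}
Step 3: wait(T5) -> count=2 queue=[] holders={T5}
Step 4: wait(T2) -> count=1 queue=[] holders={T2,T5}
Step 5: signal(T5) -> count=2 queue=[] holders={T2}
Step 6: wait(T4) -> count=1 queue=[] holders={T2,T4}
Step 7: wait(T1) -> count=0 queue=[] holders={T1,T2,T4}
Step 8: wait(T6) -> count=0 queue=[T6] holders={T1,T2,T4}
Step 9: wait(T5) -> count=0 queue=[T6,T5] holders={T1,T2,T4}
Step 10: signal(T4) -> count=0 queue=[T5] holders={T1,T2,T6}
Final holders: T1,T2,T6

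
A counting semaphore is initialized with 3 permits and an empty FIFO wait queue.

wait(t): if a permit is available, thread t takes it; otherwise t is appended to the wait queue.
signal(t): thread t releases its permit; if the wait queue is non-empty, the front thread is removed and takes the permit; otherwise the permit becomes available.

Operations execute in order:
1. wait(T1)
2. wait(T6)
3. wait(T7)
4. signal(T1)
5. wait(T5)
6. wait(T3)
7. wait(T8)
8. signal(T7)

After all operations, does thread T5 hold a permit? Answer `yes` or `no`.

Answer: yes

Derivation:
Step 1: wait(T1) -> count=2 queue=[] holders={T1}
Step 2: wait(T6) -> count=1 queue=[] holders={T1,T6}
Step 3: wait(T7) -> count=0 queue=[] holders={T1,T6,T7}
Step 4: signal(T1) -> count=1 queue=[] holders={T6,T7}
Step 5: wait(T5) -> count=0 queue=[] holders={T5,T6,T7}
Step 6: wait(T3) -> count=0 queue=[T3] holders={T5,T6,T7}
Step 7: wait(T8) -> count=0 queue=[T3,T8] holders={T5,T6,T7}
Step 8: signal(T7) -> count=0 queue=[T8] holders={T3,T5,T6}
Final holders: {T3,T5,T6} -> T5 in holders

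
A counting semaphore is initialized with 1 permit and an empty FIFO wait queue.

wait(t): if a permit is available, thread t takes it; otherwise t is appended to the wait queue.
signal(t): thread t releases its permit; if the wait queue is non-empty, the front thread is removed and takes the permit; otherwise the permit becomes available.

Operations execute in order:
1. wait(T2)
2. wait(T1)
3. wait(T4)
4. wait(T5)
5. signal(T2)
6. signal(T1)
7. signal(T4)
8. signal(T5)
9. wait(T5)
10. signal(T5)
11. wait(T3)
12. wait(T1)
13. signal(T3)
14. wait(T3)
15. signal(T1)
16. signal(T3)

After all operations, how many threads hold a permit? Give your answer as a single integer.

Answer: 0

Derivation:
Step 1: wait(T2) -> count=0 queue=[] holders={T2}
Step 2: wait(T1) -> count=0 queue=[T1] holders={T2}
Step 3: wait(T4) -> count=0 queue=[T1,T4] holders={T2}
Step 4: wait(T5) -> count=0 queue=[T1,T4,T5] holders={T2}
Step 5: signal(T2) -> count=0 queue=[T4,T5] holders={T1}
Step 6: signal(T1) -> count=0 queue=[T5] holders={T4}
Step 7: signal(T4) -> count=0 queue=[] holders={T5}
Step 8: signal(T5) -> count=1 queue=[] holders={none}
Step 9: wait(T5) -> count=0 queue=[] holders={T5}
Step 10: signal(T5) -> count=1 queue=[] holders={none}
Step 11: wait(T3) -> count=0 queue=[] holders={T3}
Step 12: wait(T1) -> count=0 queue=[T1] holders={T3}
Step 13: signal(T3) -> count=0 queue=[] holders={T1}
Step 14: wait(T3) -> count=0 queue=[T3] holders={T1}
Step 15: signal(T1) -> count=0 queue=[] holders={T3}
Step 16: signal(T3) -> count=1 queue=[] holders={none}
Final holders: {none} -> 0 thread(s)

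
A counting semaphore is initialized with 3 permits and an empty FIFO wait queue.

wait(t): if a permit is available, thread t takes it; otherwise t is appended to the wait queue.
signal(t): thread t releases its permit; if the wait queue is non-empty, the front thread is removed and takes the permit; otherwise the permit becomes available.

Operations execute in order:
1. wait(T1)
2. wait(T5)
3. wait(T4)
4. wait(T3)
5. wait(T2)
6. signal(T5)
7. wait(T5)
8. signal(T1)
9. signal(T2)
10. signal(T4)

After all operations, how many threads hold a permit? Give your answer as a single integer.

Answer: 2

Derivation:
Step 1: wait(T1) -> count=2 queue=[] holders={T1}
Step 2: wait(T5) -> count=1 queue=[] holders={T1,T5}
Step 3: wait(T4) -> count=0 queue=[] holders={T1,T4,T5}
Step 4: wait(T3) -> count=0 queue=[T3] holders={T1,T4,T5}
Step 5: wait(T2) -> count=0 queue=[T3,T2] holders={T1,T4,T5}
Step 6: signal(T5) -> count=0 queue=[T2] holders={T1,T3,T4}
Step 7: wait(T5) -> count=0 queue=[T2,T5] holders={T1,T3,T4}
Step 8: signal(T1) -> count=0 queue=[T5] holders={T2,T3,T4}
Step 9: signal(T2) -> count=0 queue=[] holders={T3,T4,T5}
Step 10: signal(T4) -> count=1 queue=[] holders={T3,T5}
Final holders: {T3,T5} -> 2 thread(s)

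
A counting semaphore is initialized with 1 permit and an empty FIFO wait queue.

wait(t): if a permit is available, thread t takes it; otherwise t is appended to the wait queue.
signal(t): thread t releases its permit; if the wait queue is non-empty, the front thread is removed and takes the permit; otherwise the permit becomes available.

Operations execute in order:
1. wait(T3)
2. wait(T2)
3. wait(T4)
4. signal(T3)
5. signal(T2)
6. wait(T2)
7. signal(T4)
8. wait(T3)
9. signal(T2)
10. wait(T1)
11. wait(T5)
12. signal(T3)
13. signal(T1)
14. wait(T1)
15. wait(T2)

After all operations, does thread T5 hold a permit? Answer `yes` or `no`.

Answer: yes

Derivation:
Step 1: wait(T3) -> count=0 queue=[] holders={T3}
Step 2: wait(T2) -> count=0 queue=[T2] holders={T3}
Step 3: wait(T4) -> count=0 queue=[T2,T4] holders={T3}
Step 4: signal(T3) -> count=0 queue=[T4] holders={T2}
Step 5: signal(T2) -> count=0 queue=[] holders={T4}
Step 6: wait(T2) -> count=0 queue=[T2] holders={T4}
Step 7: signal(T4) -> count=0 queue=[] holders={T2}
Step 8: wait(T3) -> count=0 queue=[T3] holders={T2}
Step 9: signal(T2) -> count=0 queue=[] holders={T3}
Step 10: wait(T1) -> count=0 queue=[T1] holders={T3}
Step 11: wait(T5) -> count=0 queue=[T1,T5] holders={T3}
Step 12: signal(T3) -> count=0 queue=[T5] holders={T1}
Step 13: signal(T1) -> count=0 queue=[] holders={T5}
Step 14: wait(T1) -> count=0 queue=[T1] holders={T5}
Step 15: wait(T2) -> count=0 queue=[T1,T2] holders={T5}
Final holders: {T5} -> T5 in holders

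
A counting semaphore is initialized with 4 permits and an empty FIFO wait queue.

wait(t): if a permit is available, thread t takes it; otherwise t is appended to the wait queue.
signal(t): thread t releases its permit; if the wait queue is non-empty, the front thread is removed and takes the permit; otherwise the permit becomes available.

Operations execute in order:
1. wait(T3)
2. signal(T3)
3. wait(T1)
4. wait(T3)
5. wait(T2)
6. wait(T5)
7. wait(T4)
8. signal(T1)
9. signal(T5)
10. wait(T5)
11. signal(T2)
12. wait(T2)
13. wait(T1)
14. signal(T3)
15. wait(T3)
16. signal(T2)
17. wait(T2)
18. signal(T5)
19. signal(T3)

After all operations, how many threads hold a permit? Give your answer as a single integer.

Answer: 3

Derivation:
Step 1: wait(T3) -> count=3 queue=[] holders={T3}
Step 2: signal(T3) -> count=4 queue=[] holders={none}
Step 3: wait(T1) -> count=3 queue=[] holders={T1}
Step 4: wait(T3) -> count=2 queue=[] holders={T1,T3}
Step 5: wait(T2) -> count=1 queue=[] holders={T1,T2,T3}
Step 6: wait(T5) -> count=0 queue=[] holders={T1,T2,T3,T5}
Step 7: wait(T4) -> count=0 queue=[T4] holders={T1,T2,T3,T5}
Step 8: signal(T1) -> count=0 queue=[] holders={T2,T3,T4,T5}
Step 9: signal(T5) -> count=1 queue=[] holders={T2,T3,T4}
Step 10: wait(T5) -> count=0 queue=[] holders={T2,T3,T4,T5}
Step 11: signal(T2) -> count=1 queue=[] holders={T3,T4,T5}
Step 12: wait(T2) -> count=0 queue=[] holders={T2,T3,T4,T5}
Step 13: wait(T1) -> count=0 queue=[T1] holders={T2,T3,T4,T5}
Step 14: signal(T3) -> count=0 queue=[] holders={T1,T2,T4,T5}
Step 15: wait(T3) -> count=0 queue=[T3] holders={T1,T2,T4,T5}
Step 16: signal(T2) -> count=0 queue=[] holders={T1,T3,T4,T5}
Step 17: wait(T2) -> count=0 queue=[T2] holders={T1,T3,T4,T5}
Step 18: signal(T5) -> count=0 queue=[] holders={T1,T2,T3,T4}
Step 19: signal(T3) -> count=1 queue=[] holders={T1,T2,T4}
Final holders: {T1,T2,T4} -> 3 thread(s)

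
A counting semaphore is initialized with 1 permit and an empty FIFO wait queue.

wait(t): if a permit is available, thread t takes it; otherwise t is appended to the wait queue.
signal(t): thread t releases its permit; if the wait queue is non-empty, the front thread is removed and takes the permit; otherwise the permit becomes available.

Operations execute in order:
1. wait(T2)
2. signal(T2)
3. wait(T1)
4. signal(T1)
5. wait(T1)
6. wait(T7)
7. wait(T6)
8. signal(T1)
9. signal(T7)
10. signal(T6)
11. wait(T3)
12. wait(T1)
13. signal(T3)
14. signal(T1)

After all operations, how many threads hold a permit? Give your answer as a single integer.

Step 1: wait(T2) -> count=0 queue=[] holders={T2}
Step 2: signal(T2) -> count=1 queue=[] holders={none}
Step 3: wait(T1) -> count=0 queue=[] holders={T1}
Step 4: signal(T1) -> count=1 queue=[] holders={none}
Step 5: wait(T1) -> count=0 queue=[] holders={T1}
Step 6: wait(T7) -> count=0 queue=[T7] holders={T1}
Step 7: wait(T6) -> count=0 queue=[T7,T6] holders={T1}
Step 8: signal(T1) -> count=0 queue=[T6] holders={T7}
Step 9: signal(T7) -> count=0 queue=[] holders={T6}
Step 10: signal(T6) -> count=1 queue=[] holders={none}
Step 11: wait(T3) -> count=0 queue=[] holders={T3}
Step 12: wait(T1) -> count=0 queue=[T1] holders={T3}
Step 13: signal(T3) -> count=0 queue=[] holders={T1}
Step 14: signal(T1) -> count=1 queue=[] holders={none}
Final holders: {none} -> 0 thread(s)

Answer: 0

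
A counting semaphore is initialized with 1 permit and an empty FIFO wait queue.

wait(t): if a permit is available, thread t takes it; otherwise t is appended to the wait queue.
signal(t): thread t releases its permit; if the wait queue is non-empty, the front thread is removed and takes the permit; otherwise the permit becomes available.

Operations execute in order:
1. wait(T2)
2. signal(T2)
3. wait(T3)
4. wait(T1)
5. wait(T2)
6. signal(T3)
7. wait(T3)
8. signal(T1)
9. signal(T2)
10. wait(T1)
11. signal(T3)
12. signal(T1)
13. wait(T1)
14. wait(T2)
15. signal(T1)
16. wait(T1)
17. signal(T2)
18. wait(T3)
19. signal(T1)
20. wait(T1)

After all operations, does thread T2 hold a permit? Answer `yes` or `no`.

Step 1: wait(T2) -> count=0 queue=[] holders={T2}
Step 2: signal(T2) -> count=1 queue=[] holders={none}
Step 3: wait(T3) -> count=0 queue=[] holders={T3}
Step 4: wait(T1) -> count=0 queue=[T1] holders={T3}
Step 5: wait(T2) -> count=0 queue=[T1,T2] holders={T3}
Step 6: signal(T3) -> count=0 queue=[T2] holders={T1}
Step 7: wait(T3) -> count=0 queue=[T2,T3] holders={T1}
Step 8: signal(T1) -> count=0 queue=[T3] holders={T2}
Step 9: signal(T2) -> count=0 queue=[] holders={T3}
Step 10: wait(T1) -> count=0 queue=[T1] holders={T3}
Step 11: signal(T3) -> count=0 queue=[] holders={T1}
Step 12: signal(T1) -> count=1 queue=[] holders={none}
Step 13: wait(T1) -> count=0 queue=[] holders={T1}
Step 14: wait(T2) -> count=0 queue=[T2] holders={T1}
Step 15: signal(T1) -> count=0 queue=[] holders={T2}
Step 16: wait(T1) -> count=0 queue=[T1] holders={T2}
Step 17: signal(T2) -> count=0 queue=[] holders={T1}
Step 18: wait(T3) -> count=0 queue=[T3] holders={T1}
Step 19: signal(T1) -> count=0 queue=[] holders={T3}
Step 20: wait(T1) -> count=0 queue=[T1] holders={T3}
Final holders: {T3} -> T2 not in holders

Answer: no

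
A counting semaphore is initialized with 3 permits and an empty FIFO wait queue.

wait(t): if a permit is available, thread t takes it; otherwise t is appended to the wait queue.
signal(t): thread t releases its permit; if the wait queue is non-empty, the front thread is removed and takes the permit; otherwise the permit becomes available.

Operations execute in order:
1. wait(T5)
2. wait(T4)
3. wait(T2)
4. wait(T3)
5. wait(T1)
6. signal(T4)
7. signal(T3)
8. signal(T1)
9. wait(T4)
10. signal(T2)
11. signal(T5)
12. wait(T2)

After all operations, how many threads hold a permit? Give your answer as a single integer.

Answer: 2

Derivation:
Step 1: wait(T5) -> count=2 queue=[] holders={T5}
Step 2: wait(T4) -> count=1 queue=[] holders={T4,T5}
Step 3: wait(T2) -> count=0 queue=[] holders={T2,T4,T5}
Step 4: wait(T3) -> count=0 queue=[T3] holders={T2,T4,T5}
Step 5: wait(T1) -> count=0 queue=[T3,T1] holders={T2,T4,T5}
Step 6: signal(T4) -> count=0 queue=[T1] holders={T2,T3,T5}
Step 7: signal(T3) -> count=0 queue=[] holders={T1,T2,T5}
Step 8: signal(T1) -> count=1 queue=[] holders={T2,T5}
Step 9: wait(T4) -> count=0 queue=[] holders={T2,T4,T5}
Step 10: signal(T2) -> count=1 queue=[] holders={T4,T5}
Step 11: signal(T5) -> count=2 queue=[] holders={T4}
Step 12: wait(T2) -> count=1 queue=[] holders={T2,T4}
Final holders: {T2,T4} -> 2 thread(s)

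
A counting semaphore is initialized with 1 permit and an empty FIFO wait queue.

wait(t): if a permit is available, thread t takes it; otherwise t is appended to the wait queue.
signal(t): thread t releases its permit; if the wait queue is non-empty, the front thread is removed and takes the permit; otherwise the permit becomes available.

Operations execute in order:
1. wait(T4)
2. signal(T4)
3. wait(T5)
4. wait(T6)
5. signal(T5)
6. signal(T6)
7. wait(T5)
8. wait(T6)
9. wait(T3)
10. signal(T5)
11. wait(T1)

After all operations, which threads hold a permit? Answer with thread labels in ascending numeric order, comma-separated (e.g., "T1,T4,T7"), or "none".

Answer: T6

Derivation:
Step 1: wait(T4) -> count=0 queue=[] holders={T4}
Step 2: signal(T4) -> count=1 queue=[] holders={none}
Step 3: wait(T5) -> count=0 queue=[] holders={T5}
Step 4: wait(T6) -> count=0 queue=[T6] holders={T5}
Step 5: signal(T5) -> count=0 queue=[] holders={T6}
Step 6: signal(T6) -> count=1 queue=[] holders={none}
Step 7: wait(T5) -> count=0 queue=[] holders={T5}
Step 8: wait(T6) -> count=0 queue=[T6] holders={T5}
Step 9: wait(T3) -> count=0 queue=[T6,T3] holders={T5}
Step 10: signal(T5) -> count=0 queue=[T3] holders={T6}
Step 11: wait(T1) -> count=0 queue=[T3,T1] holders={T6}
Final holders: T6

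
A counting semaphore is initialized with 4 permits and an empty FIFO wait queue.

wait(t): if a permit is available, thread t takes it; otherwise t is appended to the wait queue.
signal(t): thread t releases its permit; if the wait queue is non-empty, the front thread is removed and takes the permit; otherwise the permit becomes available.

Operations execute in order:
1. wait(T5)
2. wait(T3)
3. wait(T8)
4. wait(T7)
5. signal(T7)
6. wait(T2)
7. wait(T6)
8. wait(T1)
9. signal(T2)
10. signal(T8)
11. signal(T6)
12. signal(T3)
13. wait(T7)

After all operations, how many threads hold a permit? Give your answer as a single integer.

Step 1: wait(T5) -> count=3 queue=[] holders={T5}
Step 2: wait(T3) -> count=2 queue=[] holders={T3,T5}
Step 3: wait(T8) -> count=1 queue=[] holders={T3,T5,T8}
Step 4: wait(T7) -> count=0 queue=[] holders={T3,T5,T7,T8}
Step 5: signal(T7) -> count=1 queue=[] holders={T3,T5,T8}
Step 6: wait(T2) -> count=0 queue=[] holders={T2,T3,T5,T8}
Step 7: wait(T6) -> count=0 queue=[T6] holders={T2,T3,T5,T8}
Step 8: wait(T1) -> count=0 queue=[T6,T1] holders={T2,T3,T5,T8}
Step 9: signal(T2) -> count=0 queue=[T1] holders={T3,T5,T6,T8}
Step 10: signal(T8) -> count=0 queue=[] holders={T1,T3,T5,T6}
Step 11: signal(T6) -> count=1 queue=[] holders={T1,T3,T5}
Step 12: signal(T3) -> count=2 queue=[] holders={T1,T5}
Step 13: wait(T7) -> count=1 queue=[] holders={T1,T5,T7}
Final holders: {T1,T5,T7} -> 3 thread(s)

Answer: 3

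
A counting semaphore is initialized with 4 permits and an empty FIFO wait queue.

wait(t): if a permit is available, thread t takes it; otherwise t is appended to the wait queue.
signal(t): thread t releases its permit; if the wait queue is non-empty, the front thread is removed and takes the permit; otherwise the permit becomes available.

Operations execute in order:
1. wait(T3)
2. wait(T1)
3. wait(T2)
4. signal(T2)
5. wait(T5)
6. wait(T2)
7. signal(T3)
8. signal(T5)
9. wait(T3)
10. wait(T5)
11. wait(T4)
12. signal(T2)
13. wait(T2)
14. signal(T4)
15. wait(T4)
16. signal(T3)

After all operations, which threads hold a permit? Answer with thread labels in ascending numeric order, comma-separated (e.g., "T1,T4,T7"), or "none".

Step 1: wait(T3) -> count=3 queue=[] holders={T3}
Step 2: wait(T1) -> count=2 queue=[] holders={T1,T3}
Step 3: wait(T2) -> count=1 queue=[] holders={T1,T2,T3}
Step 4: signal(T2) -> count=2 queue=[] holders={T1,T3}
Step 5: wait(T5) -> count=1 queue=[] holders={T1,T3,T5}
Step 6: wait(T2) -> count=0 queue=[] holders={T1,T2,T3,T5}
Step 7: signal(T3) -> count=1 queue=[] holders={T1,T2,T5}
Step 8: signal(T5) -> count=2 queue=[] holders={T1,T2}
Step 9: wait(T3) -> count=1 queue=[] holders={T1,T2,T3}
Step 10: wait(T5) -> count=0 queue=[] holders={T1,T2,T3,T5}
Step 11: wait(T4) -> count=0 queue=[T4] holders={T1,T2,T3,T5}
Step 12: signal(T2) -> count=0 queue=[] holders={T1,T3,T4,T5}
Step 13: wait(T2) -> count=0 queue=[T2] holders={T1,T3,T4,T5}
Step 14: signal(T4) -> count=0 queue=[] holders={T1,T2,T3,T5}
Step 15: wait(T4) -> count=0 queue=[T4] holders={T1,T2,T3,T5}
Step 16: signal(T3) -> count=0 queue=[] holders={T1,T2,T4,T5}
Final holders: T1,T2,T4,T5

Answer: T1,T2,T4,T5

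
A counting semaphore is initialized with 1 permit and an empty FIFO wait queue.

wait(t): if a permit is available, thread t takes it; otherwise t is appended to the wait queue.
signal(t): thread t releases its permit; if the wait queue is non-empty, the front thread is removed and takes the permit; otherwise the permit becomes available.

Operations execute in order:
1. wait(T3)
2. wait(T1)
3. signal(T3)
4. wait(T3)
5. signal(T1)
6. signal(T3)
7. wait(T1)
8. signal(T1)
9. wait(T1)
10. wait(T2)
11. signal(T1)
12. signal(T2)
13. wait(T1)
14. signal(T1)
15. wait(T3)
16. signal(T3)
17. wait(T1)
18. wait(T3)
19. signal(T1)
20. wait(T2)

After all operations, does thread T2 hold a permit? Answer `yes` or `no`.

Step 1: wait(T3) -> count=0 queue=[] holders={T3}
Step 2: wait(T1) -> count=0 queue=[T1] holders={T3}
Step 3: signal(T3) -> count=0 queue=[] holders={T1}
Step 4: wait(T3) -> count=0 queue=[T3] holders={T1}
Step 5: signal(T1) -> count=0 queue=[] holders={T3}
Step 6: signal(T3) -> count=1 queue=[] holders={none}
Step 7: wait(T1) -> count=0 queue=[] holders={T1}
Step 8: signal(T1) -> count=1 queue=[] holders={none}
Step 9: wait(T1) -> count=0 queue=[] holders={T1}
Step 10: wait(T2) -> count=0 queue=[T2] holders={T1}
Step 11: signal(T1) -> count=0 queue=[] holders={T2}
Step 12: signal(T2) -> count=1 queue=[] holders={none}
Step 13: wait(T1) -> count=0 queue=[] holders={T1}
Step 14: signal(T1) -> count=1 queue=[] holders={none}
Step 15: wait(T3) -> count=0 queue=[] holders={T3}
Step 16: signal(T3) -> count=1 queue=[] holders={none}
Step 17: wait(T1) -> count=0 queue=[] holders={T1}
Step 18: wait(T3) -> count=0 queue=[T3] holders={T1}
Step 19: signal(T1) -> count=0 queue=[] holders={T3}
Step 20: wait(T2) -> count=0 queue=[T2] holders={T3}
Final holders: {T3} -> T2 not in holders

Answer: no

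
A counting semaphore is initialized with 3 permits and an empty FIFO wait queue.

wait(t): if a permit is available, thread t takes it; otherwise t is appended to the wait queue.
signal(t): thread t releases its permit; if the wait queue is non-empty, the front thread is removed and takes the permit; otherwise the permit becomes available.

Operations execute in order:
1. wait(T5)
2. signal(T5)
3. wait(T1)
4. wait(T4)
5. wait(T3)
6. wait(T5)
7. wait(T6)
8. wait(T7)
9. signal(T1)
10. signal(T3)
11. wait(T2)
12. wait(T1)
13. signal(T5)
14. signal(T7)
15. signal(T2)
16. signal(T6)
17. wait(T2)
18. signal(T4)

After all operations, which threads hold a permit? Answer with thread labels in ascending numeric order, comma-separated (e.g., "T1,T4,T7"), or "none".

Answer: T1,T2

Derivation:
Step 1: wait(T5) -> count=2 queue=[] holders={T5}
Step 2: signal(T5) -> count=3 queue=[] holders={none}
Step 3: wait(T1) -> count=2 queue=[] holders={T1}
Step 4: wait(T4) -> count=1 queue=[] holders={T1,T4}
Step 5: wait(T3) -> count=0 queue=[] holders={T1,T3,T4}
Step 6: wait(T5) -> count=0 queue=[T5] holders={T1,T3,T4}
Step 7: wait(T6) -> count=0 queue=[T5,T6] holders={T1,T3,T4}
Step 8: wait(T7) -> count=0 queue=[T5,T6,T7] holders={T1,T3,T4}
Step 9: signal(T1) -> count=0 queue=[T6,T7] holders={T3,T4,T5}
Step 10: signal(T3) -> count=0 queue=[T7] holders={T4,T5,T6}
Step 11: wait(T2) -> count=0 queue=[T7,T2] holders={T4,T5,T6}
Step 12: wait(T1) -> count=0 queue=[T7,T2,T1] holders={T4,T5,T6}
Step 13: signal(T5) -> count=0 queue=[T2,T1] holders={T4,T6,T7}
Step 14: signal(T7) -> count=0 queue=[T1] holders={T2,T4,T6}
Step 15: signal(T2) -> count=0 queue=[] holders={T1,T4,T6}
Step 16: signal(T6) -> count=1 queue=[] holders={T1,T4}
Step 17: wait(T2) -> count=0 queue=[] holders={T1,T2,T4}
Step 18: signal(T4) -> count=1 queue=[] holders={T1,T2}
Final holders: T1,T2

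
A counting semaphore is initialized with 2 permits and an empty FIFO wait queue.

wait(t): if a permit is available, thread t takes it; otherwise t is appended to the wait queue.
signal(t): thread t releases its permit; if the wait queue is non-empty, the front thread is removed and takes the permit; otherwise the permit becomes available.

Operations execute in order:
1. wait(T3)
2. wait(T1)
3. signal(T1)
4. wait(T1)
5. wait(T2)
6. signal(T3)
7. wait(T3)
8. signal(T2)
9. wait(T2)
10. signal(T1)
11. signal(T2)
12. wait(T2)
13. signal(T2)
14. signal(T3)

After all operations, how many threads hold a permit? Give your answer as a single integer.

Answer: 0

Derivation:
Step 1: wait(T3) -> count=1 queue=[] holders={T3}
Step 2: wait(T1) -> count=0 queue=[] holders={T1,T3}
Step 3: signal(T1) -> count=1 queue=[] holders={T3}
Step 4: wait(T1) -> count=0 queue=[] holders={T1,T3}
Step 5: wait(T2) -> count=0 queue=[T2] holders={T1,T3}
Step 6: signal(T3) -> count=0 queue=[] holders={T1,T2}
Step 7: wait(T3) -> count=0 queue=[T3] holders={T1,T2}
Step 8: signal(T2) -> count=0 queue=[] holders={T1,T3}
Step 9: wait(T2) -> count=0 queue=[T2] holders={T1,T3}
Step 10: signal(T1) -> count=0 queue=[] holders={T2,T3}
Step 11: signal(T2) -> count=1 queue=[] holders={T3}
Step 12: wait(T2) -> count=0 queue=[] holders={T2,T3}
Step 13: signal(T2) -> count=1 queue=[] holders={T3}
Step 14: signal(T3) -> count=2 queue=[] holders={none}
Final holders: {none} -> 0 thread(s)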